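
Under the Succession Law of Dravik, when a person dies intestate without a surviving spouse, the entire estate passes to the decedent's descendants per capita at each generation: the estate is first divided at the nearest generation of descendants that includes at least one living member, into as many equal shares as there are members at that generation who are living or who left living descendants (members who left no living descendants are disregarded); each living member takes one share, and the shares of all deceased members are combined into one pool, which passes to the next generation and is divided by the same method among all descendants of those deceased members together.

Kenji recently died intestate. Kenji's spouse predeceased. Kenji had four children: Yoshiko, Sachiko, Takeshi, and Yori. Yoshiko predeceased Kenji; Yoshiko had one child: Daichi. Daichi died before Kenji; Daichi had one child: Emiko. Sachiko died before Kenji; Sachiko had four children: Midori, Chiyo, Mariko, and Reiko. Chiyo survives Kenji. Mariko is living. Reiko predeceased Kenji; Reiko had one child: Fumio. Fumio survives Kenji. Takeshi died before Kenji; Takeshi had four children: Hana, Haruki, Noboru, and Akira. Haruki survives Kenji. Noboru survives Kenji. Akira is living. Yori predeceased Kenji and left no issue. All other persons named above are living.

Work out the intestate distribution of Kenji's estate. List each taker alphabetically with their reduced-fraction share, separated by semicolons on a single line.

There is no surviving spouse, so the entire estate passes to Kenji's descendants per capita at each generation.
No one at generation 1 (Yoshiko, Sachiko, Takeshi) is living; moving to the next generation.
At generation 2 (Daichi, Midori, Chiyo, Mariko, Reiko, Hana, Haruki, Noboru, Akira) there are 9 shares of (1)/9 = 1/9 each.
Living: Midori, Chiyo, Mariko, Hana, Haruki, Noboru, and Akira — each takes 1/9.
Deceased: Daichi and Reiko. Their combined 2/9 is pooled and carried to generation 3.
At generation 3 (Emiko, Fumio) there are 2 shares of (2/9)/2 = 1/9 each.
Living: Emiko and Fumio — each takes 1/9.

Akira 1/9; Chiyo 1/9; Emiko 1/9; Fumio 1/9; Hana 1/9; Haruki 1/9; Mariko 1/9; Midori 1/9; Noboru 1/9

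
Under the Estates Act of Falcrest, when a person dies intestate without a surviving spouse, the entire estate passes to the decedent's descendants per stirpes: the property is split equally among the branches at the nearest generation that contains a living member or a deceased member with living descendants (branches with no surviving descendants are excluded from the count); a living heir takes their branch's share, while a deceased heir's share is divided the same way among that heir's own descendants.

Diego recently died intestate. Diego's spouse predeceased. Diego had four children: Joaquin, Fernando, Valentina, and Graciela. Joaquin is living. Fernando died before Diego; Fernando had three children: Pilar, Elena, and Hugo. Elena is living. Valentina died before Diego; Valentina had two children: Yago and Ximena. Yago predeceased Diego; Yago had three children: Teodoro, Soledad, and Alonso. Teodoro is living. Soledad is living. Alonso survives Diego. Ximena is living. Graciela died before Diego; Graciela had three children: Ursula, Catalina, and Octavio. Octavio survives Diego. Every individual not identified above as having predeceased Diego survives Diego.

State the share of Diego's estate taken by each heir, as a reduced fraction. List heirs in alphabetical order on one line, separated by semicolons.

Alonso 1/24; Catalina 1/12; Elena 1/12; Hugo 1/12; Joaquin 1/4; Octavio 1/12; Pilar 1/12; Soledad 1/24; Teodoro 1/24; Ursula 1/12; Ximena 1/8

There is no surviving spouse, so the entire estate passes to Diego's descendants per stirpes.
The estate is divided into 4 equal shares of 1/4 among Joaquin, Fernando, Valentina, Graciela.
Joaquin is living and takes 1/4.
Fernando predeceased; the 1/4 allotted to Fernando's branch passes to Fernando's issue by representation.
The 1/4 is divided into 3 equal shares of 1/12 among Pilar, Elena, Hugo.
Pilar is living and takes 1/12.
Elena is living and takes 1/12.
Hugo is living and takes 1/12.
Valentina predeceased; the 1/4 allotted to Valentina's branch passes to Valentina's issue by representation.
The 1/4 is divided into 2 equal shares of 1/8 among Yago, Ximena.
Yago predeceased; the 1/8 allotted to Yago's branch passes to Yago's issue by representation.
The 1/8 is divided into 3 equal shares of 1/24 among Teodoro, Soledad, Alonso.
Teodoro is living and takes 1/24.
Soledad is living and takes 1/24.
Alonso is living and takes 1/24.
Ximena is living and takes 1/8.
Graciela predeceased; the 1/4 allotted to Graciela's branch passes to Graciela's issue by representation.
The 1/4 is divided into 3 equal shares of 1/12 among Ursula, Catalina, Octavio.
Ursula is living and takes 1/12.
Catalina is living and takes 1/12.
Octavio is living and takes 1/12.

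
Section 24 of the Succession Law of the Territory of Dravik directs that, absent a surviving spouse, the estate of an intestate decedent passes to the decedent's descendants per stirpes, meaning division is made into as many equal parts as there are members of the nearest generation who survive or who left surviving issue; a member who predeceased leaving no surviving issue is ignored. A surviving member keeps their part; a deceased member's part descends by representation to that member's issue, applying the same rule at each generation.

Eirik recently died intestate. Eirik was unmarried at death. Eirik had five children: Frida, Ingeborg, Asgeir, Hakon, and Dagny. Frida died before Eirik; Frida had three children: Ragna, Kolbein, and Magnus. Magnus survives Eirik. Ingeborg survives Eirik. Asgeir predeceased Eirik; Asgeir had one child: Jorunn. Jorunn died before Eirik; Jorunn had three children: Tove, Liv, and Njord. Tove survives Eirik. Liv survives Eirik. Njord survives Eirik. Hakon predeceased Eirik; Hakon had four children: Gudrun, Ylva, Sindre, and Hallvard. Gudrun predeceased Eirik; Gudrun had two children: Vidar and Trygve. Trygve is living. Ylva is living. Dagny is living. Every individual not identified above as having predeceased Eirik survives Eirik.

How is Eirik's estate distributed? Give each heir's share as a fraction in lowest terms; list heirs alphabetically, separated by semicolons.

There is no surviving spouse, so the entire estate passes to Eirik's descendants per stirpes.
The estate is divided into 5 equal shares of 1/5 among Frida, Ingeborg, Asgeir, Hakon, Dagny.
Frida predeceased; the 1/5 allotted to Frida's branch passes to Frida's issue by representation.
The 1/5 is divided into 3 equal shares of 1/15 among Ragna, Kolbein, Magnus.
Ragna is living and takes 1/15.
Kolbein is living and takes 1/15.
Magnus is living and takes 1/15.
Ingeborg is living and takes 1/5.
Asgeir predeceased; the 1/5 allotted to Asgeir's branch passes to Asgeir's issue by representation.
Jorunn's line is the sole branch at this level, so the full 1/5 passes to Jorunn's issue by representation.
The 1/5 is divided into 3 equal shares of 1/15 among Tove, Liv, Njord.
Tove is living and takes 1/15.
Liv is living and takes 1/15.
Njord is living and takes 1/15.
Hakon predeceased; the 1/5 allotted to Hakon's branch passes to Hakon's issue by representation.
The 1/5 is divided into 4 equal shares of 1/20 among Gudrun, Ylva, Sindre, Hallvard.
Gudrun predeceased; the 1/20 allotted to Gudrun's branch passes to Gudrun's issue by representation.
The 1/20 is divided into 2 equal shares of 1/40 among Vidar, Trygve.
Vidar is living and takes 1/40.
Trygve is living and takes 1/40.
Ylva is living and takes 1/20.
Sindre is living and takes 1/20.
Hallvard is living and takes 1/20.
Dagny is living and takes 1/5.

Dagny 1/5; Hallvard 1/20; Ingeborg 1/5; Kolbein 1/15; Liv 1/15; Magnus 1/15; Njord 1/15; Ragna 1/15; Sindre 1/20; Tove 1/15; Trygve 1/40; Vidar 1/40; Ylva 1/20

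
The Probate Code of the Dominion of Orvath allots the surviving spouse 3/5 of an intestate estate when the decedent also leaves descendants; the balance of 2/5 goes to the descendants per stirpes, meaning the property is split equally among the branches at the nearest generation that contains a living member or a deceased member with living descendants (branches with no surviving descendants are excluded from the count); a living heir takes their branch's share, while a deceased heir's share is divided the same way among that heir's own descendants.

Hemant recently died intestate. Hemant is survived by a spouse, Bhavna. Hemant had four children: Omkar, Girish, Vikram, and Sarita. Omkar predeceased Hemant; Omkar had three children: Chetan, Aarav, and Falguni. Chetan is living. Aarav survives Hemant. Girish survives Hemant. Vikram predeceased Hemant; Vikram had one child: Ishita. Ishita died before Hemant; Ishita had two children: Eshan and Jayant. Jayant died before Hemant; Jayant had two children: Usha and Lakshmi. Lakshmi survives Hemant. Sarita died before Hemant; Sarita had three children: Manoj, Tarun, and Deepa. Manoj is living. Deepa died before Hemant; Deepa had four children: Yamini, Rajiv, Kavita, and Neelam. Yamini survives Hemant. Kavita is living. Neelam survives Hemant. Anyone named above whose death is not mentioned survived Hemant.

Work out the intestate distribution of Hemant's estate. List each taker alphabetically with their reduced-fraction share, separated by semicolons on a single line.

Bhavna, as surviving spouse, takes 3/5.
The remaining 2/5 passes to Hemant's descendants per stirpes.
The 2/5 is divided into 4 equal shares of 1/10 among Omkar, Girish, Vikram, Sarita.
Omkar predeceased; the 1/10 allotted to Omkar's branch passes to Omkar's issue by representation.
The 1/10 is divided into 3 equal shares of 1/30 among Chetan, Aarav, Falguni.
Chetan is living and takes 1/30.
Aarav is living and takes 1/30.
Falguni is living and takes 1/30.
Girish is living and takes 1/10.
Vikram predeceased; the 1/10 allotted to Vikram's branch passes to Vikram's issue by representation.
Ishita's line is the sole branch at this level, so the full 1/10 passes to Ishita's issue by representation.
The 1/10 is divided into 2 equal shares of 1/20 among Eshan, Jayant.
Eshan is living and takes 1/20.
Jayant predeceased; the 1/20 allotted to Jayant's branch passes to Jayant's issue by representation.
The 1/20 is divided into 2 equal shares of 1/40 among Usha, Lakshmi.
Usha is living and takes 1/40.
Lakshmi is living and takes 1/40.
Sarita predeceased; the 1/10 allotted to Sarita's branch passes to Sarita's issue by representation.
The 1/10 is divided into 3 equal shares of 1/30 among Manoj, Tarun, Deepa.
Manoj is living and takes 1/30.
Tarun is living and takes 1/30.
Deepa predeceased; the 1/30 allotted to Deepa's branch passes to Deepa's issue by representation.
The 1/30 is divided into 4 equal shares of 1/120 among Yamini, Rajiv, Kavita, Neelam.
Yamini is living and takes 1/120.
Rajiv is living and takes 1/120.
Kavita is living and takes 1/120.
Neelam is living and takes 1/120.

Aarav 1/30; Bhavna 3/5; Chetan 1/30; Eshan 1/20; Falguni 1/30; Girish 1/10; Kavita 1/120; Lakshmi 1/40; Manoj 1/30; Neelam 1/120; Rajiv 1/120; Tarun 1/30; Usha 1/40; Yamini 1/120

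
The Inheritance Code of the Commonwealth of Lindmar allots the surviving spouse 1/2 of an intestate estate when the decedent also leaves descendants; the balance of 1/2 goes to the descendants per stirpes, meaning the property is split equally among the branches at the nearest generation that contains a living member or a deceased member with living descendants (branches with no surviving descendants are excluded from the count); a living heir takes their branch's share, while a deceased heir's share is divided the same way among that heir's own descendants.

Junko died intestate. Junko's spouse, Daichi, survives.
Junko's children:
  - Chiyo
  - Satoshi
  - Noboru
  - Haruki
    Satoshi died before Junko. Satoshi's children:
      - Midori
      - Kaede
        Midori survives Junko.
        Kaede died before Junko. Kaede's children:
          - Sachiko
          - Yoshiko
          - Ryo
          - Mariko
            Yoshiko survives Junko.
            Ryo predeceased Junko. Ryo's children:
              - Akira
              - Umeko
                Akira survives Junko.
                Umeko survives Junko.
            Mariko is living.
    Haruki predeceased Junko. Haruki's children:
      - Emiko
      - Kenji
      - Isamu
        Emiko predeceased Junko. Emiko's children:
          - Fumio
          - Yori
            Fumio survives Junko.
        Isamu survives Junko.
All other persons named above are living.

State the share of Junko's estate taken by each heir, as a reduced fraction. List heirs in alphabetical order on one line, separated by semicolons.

Akira 1/128; Chiyo 1/8; Daichi 1/2; Fumio 1/48; Isamu 1/24; Kenji 1/24; Mariko 1/64; Midori 1/16; Noboru 1/8; Sachiko 1/64; Umeko 1/128; Yori 1/48; Yoshiko 1/64

Daichi, as surviving spouse, takes 1/2.
The remaining 1/2 passes to Junko's descendants per stirpes.
The 1/2 is divided into 4 equal shares of 1/8 among Chiyo, Satoshi, Noboru, Haruki.
Chiyo is living and takes 1/8.
Satoshi predeceased; the 1/8 allotted to Satoshi's branch passes to Satoshi's issue by representation.
The 1/8 is divided into 2 equal shares of 1/16 among Midori, Kaede.
Midori is living and takes 1/16.
Kaede predeceased; the 1/16 allotted to Kaede's branch passes to Kaede's issue by representation.
The 1/16 is divided into 4 equal shares of 1/64 among Sachiko, Yoshiko, Ryo, Mariko.
Sachiko is living and takes 1/64.
Yoshiko is living and takes 1/64.
Ryo predeceased; the 1/64 allotted to Ryo's branch passes to Ryo's issue by representation.
The 1/64 is divided into 2 equal shares of 1/128 among Akira, Umeko.
Akira is living and takes 1/128.
Umeko is living and takes 1/128.
Mariko is living and takes 1/64.
Noboru is living and takes 1/8.
Haruki predeceased; the 1/8 allotted to Haruki's branch passes to Haruki's issue by representation.
The 1/8 is divided into 3 equal shares of 1/24 among Emiko, Kenji, Isamu.
Emiko predeceased; the 1/24 allotted to Emiko's branch passes to Emiko's issue by representation.
The 1/24 is divided into 2 equal shares of 1/48 among Fumio, Yori.
Fumio is living and takes 1/48.
Yori is living and takes 1/48.
Kenji is living and takes 1/24.
Isamu is living and takes 1/24.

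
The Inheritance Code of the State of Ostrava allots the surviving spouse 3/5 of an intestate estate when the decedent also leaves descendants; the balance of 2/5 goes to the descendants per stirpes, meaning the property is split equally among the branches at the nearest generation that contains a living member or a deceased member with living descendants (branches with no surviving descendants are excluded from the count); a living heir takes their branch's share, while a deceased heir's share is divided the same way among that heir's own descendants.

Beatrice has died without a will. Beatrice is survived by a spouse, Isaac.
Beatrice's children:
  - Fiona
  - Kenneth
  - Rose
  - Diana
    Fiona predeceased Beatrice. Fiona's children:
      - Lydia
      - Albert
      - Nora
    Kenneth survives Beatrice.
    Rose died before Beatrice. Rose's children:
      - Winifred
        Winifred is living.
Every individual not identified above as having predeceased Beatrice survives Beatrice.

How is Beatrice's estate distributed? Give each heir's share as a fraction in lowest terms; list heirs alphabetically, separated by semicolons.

Albert 1/30; Diana 1/10; Isaac 3/5; Kenneth 1/10; Lydia 1/30; Nora 1/30; Winifred 1/10

Isaac, as surviving spouse, takes 3/5.
The remaining 2/5 passes to Beatrice's descendants per stirpes.
The 2/5 is divided into 4 equal shares of 1/10 among Fiona, Kenneth, Rose, Diana.
Fiona predeceased; the 1/10 allotted to Fiona's branch passes to Fiona's issue by representation.
The 1/10 is divided into 3 equal shares of 1/30 among Lydia, Albert, Nora.
Lydia is living and takes 1/30.
Albert is living and takes 1/30.
Nora is living and takes 1/30.
Kenneth is living and takes 1/10.
Rose predeceased; the 1/10 allotted to Rose's branch passes to Rose's issue by representation.
Winifred is the sole taker at this level and receives the full 1/10.
Diana is living and takes 1/10.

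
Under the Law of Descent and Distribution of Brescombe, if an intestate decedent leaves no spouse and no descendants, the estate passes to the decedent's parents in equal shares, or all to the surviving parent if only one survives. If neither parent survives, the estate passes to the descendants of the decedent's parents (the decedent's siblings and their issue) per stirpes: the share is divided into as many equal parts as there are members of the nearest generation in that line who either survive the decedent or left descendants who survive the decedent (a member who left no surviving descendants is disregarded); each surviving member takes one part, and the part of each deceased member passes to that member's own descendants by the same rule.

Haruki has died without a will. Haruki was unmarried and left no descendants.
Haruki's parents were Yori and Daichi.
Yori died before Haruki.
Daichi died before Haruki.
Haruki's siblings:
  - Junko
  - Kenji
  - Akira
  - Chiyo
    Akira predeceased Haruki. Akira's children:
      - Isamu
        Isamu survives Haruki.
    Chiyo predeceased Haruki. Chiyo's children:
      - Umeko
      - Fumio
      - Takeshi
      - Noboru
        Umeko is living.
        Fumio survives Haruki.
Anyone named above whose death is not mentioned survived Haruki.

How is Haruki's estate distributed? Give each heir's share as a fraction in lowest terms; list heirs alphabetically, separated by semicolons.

Neither parent survives and there are no descendants, so the estate passes to Haruki's siblings and their issue per stirpes.
The estate is divided into 4 equal shares of 1/4 among Junko, Kenji, Akira, Chiyo.
Junko is living and takes 1/4.
Kenji is living and takes 1/4.
Akira predeceased; the 1/4 allotted to Akira's branch passes to Akira's issue by representation.
Isamu is the sole taker at this level and receives the full 1/4.
Chiyo predeceased; the 1/4 allotted to Chiyo's branch passes to Chiyo's issue by representation.
The 1/4 is divided into 4 equal shares of 1/16 among Umeko, Fumio, Takeshi, Noboru.
Umeko is living and takes 1/16.
Fumio is living and takes 1/16.
Takeshi is living and takes 1/16.
Noboru is living and takes 1/16.

Fumio 1/16; Isamu 1/4; Junko 1/4; Kenji 1/4; Noboru 1/16; Takeshi 1/16; Umeko 1/16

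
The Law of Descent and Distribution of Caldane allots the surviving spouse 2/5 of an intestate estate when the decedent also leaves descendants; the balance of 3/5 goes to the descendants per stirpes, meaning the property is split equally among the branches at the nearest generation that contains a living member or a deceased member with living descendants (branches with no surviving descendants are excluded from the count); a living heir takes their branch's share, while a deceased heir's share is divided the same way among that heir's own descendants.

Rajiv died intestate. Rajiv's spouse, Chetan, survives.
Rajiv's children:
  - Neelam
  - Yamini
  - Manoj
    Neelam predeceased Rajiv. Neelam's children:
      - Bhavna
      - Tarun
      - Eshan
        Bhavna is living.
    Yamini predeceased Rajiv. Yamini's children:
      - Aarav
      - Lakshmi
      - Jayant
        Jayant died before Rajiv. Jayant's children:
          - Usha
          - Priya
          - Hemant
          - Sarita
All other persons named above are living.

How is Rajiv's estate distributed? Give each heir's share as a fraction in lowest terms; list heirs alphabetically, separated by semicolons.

Aarav 1/15; Bhavna 1/15; Chetan 2/5; Eshan 1/15; Hemant 1/60; Lakshmi 1/15; Manoj 1/5; Priya 1/60; Sarita 1/60; Tarun 1/15; Usha 1/60

Chetan, as surviving spouse, takes 2/5.
The remaining 3/5 passes to Rajiv's descendants per stirpes.
The 3/5 is divided into 3 equal shares of 1/5 among Neelam, Yamini, Manoj.
Neelam predeceased; the 1/5 allotted to Neelam's branch passes to Neelam's issue by representation.
The 1/5 is divided into 3 equal shares of 1/15 among Bhavna, Tarun, Eshan.
Bhavna is living and takes 1/15.
Tarun is living and takes 1/15.
Eshan is living and takes 1/15.
Yamini predeceased; the 1/5 allotted to Yamini's branch passes to Yamini's issue by representation.
The 1/5 is divided into 3 equal shares of 1/15 among Aarav, Lakshmi, Jayant.
Aarav is living and takes 1/15.
Lakshmi is living and takes 1/15.
Jayant predeceased; the 1/15 allotted to Jayant's branch passes to Jayant's issue by representation.
The 1/15 is divided into 4 equal shares of 1/60 among Usha, Priya, Hemant, Sarita.
Usha is living and takes 1/60.
Priya is living and takes 1/60.
Hemant is living and takes 1/60.
Sarita is living and takes 1/60.
Manoj is living and takes 1/5.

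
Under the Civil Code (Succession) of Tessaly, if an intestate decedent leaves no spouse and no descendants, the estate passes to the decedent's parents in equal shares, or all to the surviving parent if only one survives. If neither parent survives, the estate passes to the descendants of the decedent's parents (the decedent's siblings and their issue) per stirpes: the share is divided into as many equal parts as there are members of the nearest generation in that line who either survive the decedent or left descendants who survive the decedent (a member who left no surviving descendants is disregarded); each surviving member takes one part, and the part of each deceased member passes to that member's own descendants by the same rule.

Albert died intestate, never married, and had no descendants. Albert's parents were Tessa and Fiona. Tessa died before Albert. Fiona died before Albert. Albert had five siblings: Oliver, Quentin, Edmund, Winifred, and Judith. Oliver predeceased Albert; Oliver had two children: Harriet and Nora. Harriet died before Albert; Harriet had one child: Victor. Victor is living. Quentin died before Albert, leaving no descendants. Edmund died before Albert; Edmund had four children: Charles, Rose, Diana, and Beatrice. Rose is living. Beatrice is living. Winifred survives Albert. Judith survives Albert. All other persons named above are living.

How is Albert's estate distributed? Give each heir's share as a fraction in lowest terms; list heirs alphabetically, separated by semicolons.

Beatrice 1/16; Charles 1/16; Diana 1/16; Judith 1/4; Nora 1/8; Rose 1/16; Victor 1/8; Winifred 1/4

Neither parent survives and there are no descendants, so the estate passes to Albert's siblings and their issue per stirpes.
Quentin left no surviving issue, so that branch lapses and is disregarded.
The estate is divided into 4 equal shares of 1/4 among Oliver, Edmund, Winifred, Judith.
Oliver predeceased; the 1/4 allotted to Oliver's branch passes to Oliver's issue by representation.
The 1/4 is divided into 2 equal shares of 1/8 among Harriet, Nora.
Harriet predeceased; the 1/8 allotted to Harriet's branch passes to Harriet's issue by representation.
Victor is the sole taker at this level and receives the full 1/8.
Nora is living and takes 1/8.
Edmund predeceased; the 1/4 allotted to Edmund's branch passes to Edmund's issue by representation.
The 1/4 is divided into 4 equal shares of 1/16 among Charles, Rose, Diana, Beatrice.
Charles is living and takes 1/16.
Rose is living and takes 1/16.
Diana is living and takes 1/16.
Beatrice is living and takes 1/16.
Winifred is living and takes 1/4.
Judith is living and takes 1/4.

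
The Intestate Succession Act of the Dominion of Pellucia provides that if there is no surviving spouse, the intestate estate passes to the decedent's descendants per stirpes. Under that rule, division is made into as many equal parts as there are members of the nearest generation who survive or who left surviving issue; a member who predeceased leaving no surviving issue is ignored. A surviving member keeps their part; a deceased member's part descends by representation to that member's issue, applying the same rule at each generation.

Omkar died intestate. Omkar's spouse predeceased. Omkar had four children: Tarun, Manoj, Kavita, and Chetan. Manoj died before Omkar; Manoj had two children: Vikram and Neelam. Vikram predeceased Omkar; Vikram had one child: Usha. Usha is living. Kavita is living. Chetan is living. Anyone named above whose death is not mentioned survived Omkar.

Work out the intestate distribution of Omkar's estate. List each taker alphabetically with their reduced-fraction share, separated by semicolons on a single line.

There is no surviving spouse, so the entire estate passes to Omkar's descendants per stirpes.
The estate is divided into 4 equal shares of 1/4 among Tarun, Manoj, Kavita, Chetan.
Tarun is living and takes 1/4.
Manoj predeceased; the 1/4 allotted to Manoj's branch passes to Manoj's issue by representation.
The 1/4 is divided into 2 equal shares of 1/8 among Vikram, Neelam.
Vikram predeceased; the 1/8 allotted to Vikram's branch passes to Vikram's issue by representation.
Usha is the sole taker at this level and receives the full 1/8.
Neelam is living and takes 1/8.
Kavita is living and takes 1/4.
Chetan is living and takes 1/4.

Chetan 1/4; Kavita 1/4; Neelam 1/8; Tarun 1/4; Usha 1/8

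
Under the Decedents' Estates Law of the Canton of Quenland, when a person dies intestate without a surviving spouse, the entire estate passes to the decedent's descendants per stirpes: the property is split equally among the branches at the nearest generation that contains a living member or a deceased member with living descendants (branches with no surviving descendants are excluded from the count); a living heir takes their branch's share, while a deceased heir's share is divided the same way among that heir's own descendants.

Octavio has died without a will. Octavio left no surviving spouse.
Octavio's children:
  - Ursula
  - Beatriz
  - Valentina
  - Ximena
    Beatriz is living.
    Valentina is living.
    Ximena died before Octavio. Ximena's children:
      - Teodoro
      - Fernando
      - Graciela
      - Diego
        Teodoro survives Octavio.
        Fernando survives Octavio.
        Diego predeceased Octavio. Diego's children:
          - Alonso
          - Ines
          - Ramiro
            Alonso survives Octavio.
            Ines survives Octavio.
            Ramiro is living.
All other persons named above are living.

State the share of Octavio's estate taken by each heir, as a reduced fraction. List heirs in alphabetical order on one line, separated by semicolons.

There is no surviving spouse, so the entire estate passes to Octavio's descendants per stirpes.
The estate is divided into 4 equal shares of 1/4 among Ursula, Beatriz, Valentina, Ximena.
Ursula is living and takes 1/4.
Beatriz is living and takes 1/4.
Valentina is living and takes 1/4.
Ximena predeceased; the 1/4 allotted to Ximena's branch passes to Ximena's issue by representation.
The 1/4 is divided into 4 equal shares of 1/16 among Teodoro, Fernando, Graciela, Diego.
Teodoro is living and takes 1/16.
Fernando is living and takes 1/16.
Graciela is living and takes 1/16.
Diego predeceased; the 1/16 allotted to Diego's branch passes to Diego's issue by representation.
The 1/16 is divided into 3 equal shares of 1/48 among Alonso, Ines, Ramiro.
Alonso is living and takes 1/48.
Ines is living and takes 1/48.
Ramiro is living and takes 1/48.

Alonso 1/48; Beatriz 1/4; Fernando 1/16; Graciela 1/16; Ines 1/48; Ramiro 1/48; Teodoro 1/16; Ursula 1/4; Valentina 1/4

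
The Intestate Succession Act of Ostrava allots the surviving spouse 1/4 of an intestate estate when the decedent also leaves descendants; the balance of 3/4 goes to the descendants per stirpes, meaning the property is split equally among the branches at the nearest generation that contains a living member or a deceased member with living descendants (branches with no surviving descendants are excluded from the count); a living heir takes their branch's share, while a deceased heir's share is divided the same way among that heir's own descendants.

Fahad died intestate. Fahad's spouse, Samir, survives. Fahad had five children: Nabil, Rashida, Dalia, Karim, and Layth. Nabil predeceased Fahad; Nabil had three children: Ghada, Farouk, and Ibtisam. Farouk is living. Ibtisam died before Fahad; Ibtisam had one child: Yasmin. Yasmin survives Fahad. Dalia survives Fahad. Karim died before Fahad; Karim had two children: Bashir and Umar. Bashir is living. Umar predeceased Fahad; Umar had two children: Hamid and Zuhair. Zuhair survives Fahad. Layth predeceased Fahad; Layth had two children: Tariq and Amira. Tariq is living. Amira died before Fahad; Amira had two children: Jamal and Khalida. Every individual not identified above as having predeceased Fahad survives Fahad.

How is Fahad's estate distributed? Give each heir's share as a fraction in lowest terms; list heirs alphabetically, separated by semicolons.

Samir, as surviving spouse, takes 1/4.
The remaining 3/4 passes to Fahad's descendants per stirpes.
The 3/4 is divided into 5 equal shares of 3/20 among Nabil, Rashida, Dalia, Karim, Layth.
Nabil predeceased; the 3/20 allotted to Nabil's branch passes to Nabil's issue by representation.
The 3/20 is divided into 3 equal shares of 1/20 among Ghada, Farouk, Ibtisam.
Ghada is living and takes 1/20.
Farouk is living and takes 1/20.
Ibtisam predeceased; the 1/20 allotted to Ibtisam's branch passes to Ibtisam's issue by representation.
Yasmin is the sole taker at this level and receives the full 1/20.
Rashida is living and takes 3/20.
Dalia is living and takes 3/20.
Karim predeceased; the 3/20 allotted to Karim's branch passes to Karim's issue by representation.
The 3/20 is divided into 2 equal shares of 3/40 among Bashir, Umar.
Bashir is living and takes 3/40.
Umar predeceased; the 3/40 allotted to Umar's branch passes to Umar's issue by representation.
The 3/40 is divided into 2 equal shares of 3/80 among Hamid, Zuhair.
Hamid is living and takes 3/80.
Zuhair is living and takes 3/80.
Layth predeceased; the 3/20 allotted to Layth's branch passes to Layth's issue by representation.
The 3/20 is divided into 2 equal shares of 3/40 among Tariq, Amira.
Tariq is living and takes 3/40.
Amira predeceased; the 3/40 allotted to Amira's branch passes to Amira's issue by representation.
The 3/40 is divided into 2 equal shares of 3/80 among Jamal, Khalida.
Jamal is living and takes 3/80.
Khalida is living and takes 3/80.

Bashir 3/40; Dalia 3/20; Farouk 1/20; Ghada 1/20; Hamid 3/80; Jamal 3/80; Khalida 3/80; Rashida 3/20; Samir 1/4; Tariq 3/40; Yasmin 1/20; Zuhair 3/80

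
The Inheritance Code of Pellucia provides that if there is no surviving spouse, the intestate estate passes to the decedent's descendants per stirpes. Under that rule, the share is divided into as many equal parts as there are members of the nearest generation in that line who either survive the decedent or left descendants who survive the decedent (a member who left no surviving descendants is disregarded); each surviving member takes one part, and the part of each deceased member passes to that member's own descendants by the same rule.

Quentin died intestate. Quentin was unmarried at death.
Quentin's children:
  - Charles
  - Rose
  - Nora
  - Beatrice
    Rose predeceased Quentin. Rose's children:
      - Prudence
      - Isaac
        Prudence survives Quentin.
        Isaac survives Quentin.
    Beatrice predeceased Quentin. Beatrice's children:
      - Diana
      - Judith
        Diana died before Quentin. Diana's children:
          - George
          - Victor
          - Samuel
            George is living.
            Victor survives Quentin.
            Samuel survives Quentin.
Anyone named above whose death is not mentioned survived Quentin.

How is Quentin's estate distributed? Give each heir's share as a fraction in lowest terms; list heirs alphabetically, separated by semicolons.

There is no surviving spouse, so the entire estate passes to Quentin's descendants per stirpes.
The estate is divided into 4 equal shares of 1/4 among Charles, Rose, Nora, Beatrice.
Charles is living and takes 1/4.
Rose predeceased; the 1/4 allotted to Rose's branch passes to Rose's issue by representation.
The 1/4 is divided into 2 equal shares of 1/8 among Prudence, Isaac.
Prudence is living and takes 1/8.
Isaac is living and takes 1/8.
Nora is living and takes 1/4.
Beatrice predeceased; the 1/4 allotted to Beatrice's branch passes to Beatrice's issue by representation.
The 1/4 is divided into 2 equal shares of 1/8 among Diana, Judith.
Diana predeceased; the 1/8 allotted to Diana's branch passes to Diana's issue by representation.
The 1/8 is divided into 3 equal shares of 1/24 among George, Victor, Samuel.
George is living and takes 1/24.
Victor is living and takes 1/24.
Samuel is living and takes 1/24.
Judith is living and takes 1/8.

Charles 1/4; George 1/24; Isaac 1/8; Judith 1/8; Nora 1/4; Prudence 1/8; Samuel 1/24; Victor 1/24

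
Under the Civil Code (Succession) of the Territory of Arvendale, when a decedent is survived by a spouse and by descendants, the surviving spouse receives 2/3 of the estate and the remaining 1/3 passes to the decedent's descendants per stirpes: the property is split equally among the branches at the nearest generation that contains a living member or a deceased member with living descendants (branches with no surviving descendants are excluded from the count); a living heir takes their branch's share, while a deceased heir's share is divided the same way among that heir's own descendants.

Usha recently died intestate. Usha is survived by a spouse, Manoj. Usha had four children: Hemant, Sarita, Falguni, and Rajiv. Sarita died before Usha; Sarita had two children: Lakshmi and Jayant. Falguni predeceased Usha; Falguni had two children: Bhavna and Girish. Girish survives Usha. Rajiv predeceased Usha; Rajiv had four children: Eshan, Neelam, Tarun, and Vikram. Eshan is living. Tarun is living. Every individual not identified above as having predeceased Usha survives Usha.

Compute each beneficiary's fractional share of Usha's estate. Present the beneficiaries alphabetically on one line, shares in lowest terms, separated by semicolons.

Manoj, as surviving spouse, takes 2/3.
The remaining 1/3 passes to Usha's descendants per stirpes.
The 1/3 is divided into 4 equal shares of 1/12 among Hemant, Sarita, Falguni, Rajiv.
Hemant is living and takes 1/12.
Sarita predeceased; the 1/12 allotted to Sarita's branch passes to Sarita's issue by representation.
The 1/12 is divided into 2 equal shares of 1/24 among Lakshmi, Jayant.
Lakshmi is living and takes 1/24.
Jayant is living and takes 1/24.
Falguni predeceased; the 1/12 allotted to Falguni's branch passes to Falguni's issue by representation.
The 1/12 is divided into 2 equal shares of 1/24 among Bhavna, Girish.
Bhavna is living and takes 1/24.
Girish is living and takes 1/24.
Rajiv predeceased; the 1/12 allotted to Rajiv's branch passes to Rajiv's issue by representation.
The 1/12 is divided into 4 equal shares of 1/48 among Eshan, Neelam, Tarun, Vikram.
Eshan is living and takes 1/48.
Neelam is living and takes 1/48.
Tarun is living and takes 1/48.
Vikram is living and takes 1/48.

Bhavna 1/24; Eshan 1/48; Girish 1/24; Hemant 1/12; Jayant 1/24; Lakshmi 1/24; Manoj 2/3; Neelam 1/48; Tarun 1/48; Vikram 1/48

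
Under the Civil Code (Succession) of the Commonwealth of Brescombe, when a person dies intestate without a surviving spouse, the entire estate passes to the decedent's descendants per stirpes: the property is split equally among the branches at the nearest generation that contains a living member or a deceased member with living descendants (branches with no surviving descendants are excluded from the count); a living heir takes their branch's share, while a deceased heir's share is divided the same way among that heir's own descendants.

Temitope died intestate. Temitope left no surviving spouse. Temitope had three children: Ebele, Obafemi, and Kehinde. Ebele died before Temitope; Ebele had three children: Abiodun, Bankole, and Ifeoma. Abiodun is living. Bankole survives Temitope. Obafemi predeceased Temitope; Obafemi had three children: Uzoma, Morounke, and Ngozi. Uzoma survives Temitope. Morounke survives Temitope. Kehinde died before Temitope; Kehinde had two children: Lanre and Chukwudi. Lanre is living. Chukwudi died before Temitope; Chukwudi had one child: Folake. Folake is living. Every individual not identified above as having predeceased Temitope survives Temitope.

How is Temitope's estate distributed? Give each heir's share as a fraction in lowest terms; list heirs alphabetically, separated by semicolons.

Abiodun 1/9; Bankole 1/9; Folake 1/6; Ifeoma 1/9; Lanre 1/6; Morounke 1/9; Ngozi 1/9; Uzoma 1/9

There is no surviving spouse, so the entire estate passes to Temitope's descendants per stirpes.
The estate is divided into 3 equal shares of 1/3 among Ebele, Obafemi, Kehinde.
Ebele predeceased; the 1/3 allotted to Ebele's branch passes to Ebele's issue by representation.
The 1/3 is divided into 3 equal shares of 1/9 among Abiodun, Bankole, Ifeoma.
Abiodun is living and takes 1/9.
Bankole is living and takes 1/9.
Ifeoma is living and takes 1/9.
Obafemi predeceased; the 1/3 allotted to Obafemi's branch passes to Obafemi's issue by representation.
The 1/3 is divided into 3 equal shares of 1/9 among Uzoma, Morounke, Ngozi.
Uzoma is living and takes 1/9.
Morounke is living and takes 1/9.
Ngozi is living and takes 1/9.
Kehinde predeceased; the 1/3 allotted to Kehinde's branch passes to Kehinde's issue by representation.
The 1/3 is divided into 2 equal shares of 1/6 among Lanre, Chukwudi.
Lanre is living and takes 1/6.
Chukwudi predeceased; the 1/6 allotted to Chukwudi's branch passes to Chukwudi's issue by representation.
Folake is the sole taker at this level and receives the full 1/6.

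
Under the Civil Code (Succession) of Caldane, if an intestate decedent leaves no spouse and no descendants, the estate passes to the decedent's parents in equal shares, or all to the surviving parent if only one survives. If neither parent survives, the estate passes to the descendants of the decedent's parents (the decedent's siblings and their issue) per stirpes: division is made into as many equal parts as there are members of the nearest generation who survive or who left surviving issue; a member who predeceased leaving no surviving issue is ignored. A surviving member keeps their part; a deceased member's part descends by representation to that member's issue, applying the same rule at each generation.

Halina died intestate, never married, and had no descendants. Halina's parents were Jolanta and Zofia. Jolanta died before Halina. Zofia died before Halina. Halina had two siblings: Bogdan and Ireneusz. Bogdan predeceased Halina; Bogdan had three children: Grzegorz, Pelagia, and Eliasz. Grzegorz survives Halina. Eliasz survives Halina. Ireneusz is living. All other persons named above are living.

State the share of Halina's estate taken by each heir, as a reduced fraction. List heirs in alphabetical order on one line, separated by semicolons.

Neither parent survives and there are no descendants, so the estate passes to Halina's siblings and their issue per stirpes.
The estate is divided into 2 equal shares of 1/2 among Bogdan, Ireneusz.
Bogdan predeceased; the 1/2 allotted to Bogdan's branch passes to Bogdan's issue by representation.
The 1/2 is divided into 3 equal shares of 1/6 among Grzegorz, Pelagia, Eliasz.
Grzegorz is living and takes 1/6.
Pelagia is living and takes 1/6.
Eliasz is living and takes 1/6.
Ireneusz is living and takes 1/2.

Eliasz 1/6; Grzegorz 1/6; Ireneusz 1/2; Pelagia 1/6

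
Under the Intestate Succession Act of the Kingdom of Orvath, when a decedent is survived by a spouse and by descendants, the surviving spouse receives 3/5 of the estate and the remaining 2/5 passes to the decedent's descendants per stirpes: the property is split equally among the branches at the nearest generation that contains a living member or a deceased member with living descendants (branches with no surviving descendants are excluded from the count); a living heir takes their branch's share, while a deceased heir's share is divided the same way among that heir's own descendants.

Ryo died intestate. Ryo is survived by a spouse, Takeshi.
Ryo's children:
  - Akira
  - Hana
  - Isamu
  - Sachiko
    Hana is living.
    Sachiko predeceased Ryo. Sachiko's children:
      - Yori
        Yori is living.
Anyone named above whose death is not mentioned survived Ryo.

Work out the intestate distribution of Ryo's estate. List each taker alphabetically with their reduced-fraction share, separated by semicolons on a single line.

Akira 1/10; Hana 1/10; Isamu 1/10; Takeshi 3/5; Yori 1/10

Takeshi, as surviving spouse, takes 3/5.
The remaining 2/5 passes to Ryo's descendants per stirpes.
The 2/5 is divided into 4 equal shares of 1/10 among Akira, Hana, Isamu, Sachiko.
Akira is living and takes 1/10.
Hana is living and takes 1/10.
Isamu is living and takes 1/10.
Sachiko predeceased; the 1/10 allotted to Sachiko's branch passes to Sachiko's issue by representation.
Yori is the sole taker at this level and receives the full 1/10.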